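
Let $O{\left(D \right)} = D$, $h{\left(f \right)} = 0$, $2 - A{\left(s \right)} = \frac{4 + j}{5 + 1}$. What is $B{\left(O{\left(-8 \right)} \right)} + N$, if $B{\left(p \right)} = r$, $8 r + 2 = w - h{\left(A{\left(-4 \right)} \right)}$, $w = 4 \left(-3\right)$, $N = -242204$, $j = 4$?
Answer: $- \frac{968823}{4} \approx -2.4221 \cdot 10^{5}$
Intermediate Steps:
$A{\left(s \right)} = \frac{2}{3}$ ($A{\left(s \right)} = 2 - \frac{4 + 4}{5 + 1} = 2 - \frac{8}{6} = 2 - 8 \cdot \frac{1}{6} = 2 - \frac{4}{3} = \frac{2}{3}$)
$w = -12$
$r = - \frac{7}{4}$ ($r = - \frac{1}{4} + \frac{-12 - 0}{8} = - \frac{1}{4} + \frac{-12 + 0}{8} = - \frac{1}{4} + \frac{1}{8} \left(-12\right) = - \frac{1}{4} - \frac{3}{2} = - \frac{7}{4} \approx -1.75$)
$B{\left(p \right)} = - \frac{7}{4}$
$B{\left(O{\left(-8 \right)} \right)} + N = - \frac{7}{4} - 242204 = - \frac{968823}{4}$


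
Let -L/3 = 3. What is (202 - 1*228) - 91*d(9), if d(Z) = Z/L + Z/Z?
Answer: -26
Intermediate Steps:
L = -9 (L = -3*3 = -9)
d(Z) = 1 - Z/9 (d(Z) = Z/(-9) + Z/Z = Z*(-⅑) + 1 = -Z/9 + 1 = 1 - Z/9)
(202 - 1*228) - 91*d(9) = (202 - 1*228) - 91*(1 - ⅑*9) = (202 - 228) - 91*(1 - 1) = -26 - 91*0 = -26 + 0 = -26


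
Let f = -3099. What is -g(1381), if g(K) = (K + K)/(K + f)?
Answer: 1381/859 ≈ 1.6077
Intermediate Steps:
g(K) = 2*K/(-3099 + K) (g(K) = (K + K)/(K - 3099) = (2*K)/(-3099 + K) = 2*K/(-3099 + K))
-g(1381) = -2*1381/(-3099 + 1381) = -2*1381/(-1718) = -2*1381*(-1)/1718 = -1*(-1381/859) = 1381/859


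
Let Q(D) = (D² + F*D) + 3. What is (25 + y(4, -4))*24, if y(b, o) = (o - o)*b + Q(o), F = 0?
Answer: 1056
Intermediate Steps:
Q(D) = 3 + D² (Q(D) = (D² + 0*D) + 3 = (D² + 0) + 3 = D² + 3 = 3 + D²)
y(b, o) = 3 + o² (y(b, o) = (o - o)*b + (3 + o²) = 0*b + (3 + o²) = 0 + (3 + o²) = 3 + o²)
(25 + y(4, -4))*24 = (25 + (3 + (-4)²))*24 = (25 + (3 + 16))*24 = (25 + 19)*24 = 44*24 = 1056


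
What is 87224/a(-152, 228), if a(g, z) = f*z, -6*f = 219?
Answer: -43612/4161 ≈ -10.481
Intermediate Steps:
f = -73/2 (f = -1/6*219 = -73/2 ≈ -36.500)
a(g, z) = -73*z/2
87224/a(-152, 228) = 87224/((-73/2*228)) = 87224/(-8322) = 87224*(-1/8322) = -43612/4161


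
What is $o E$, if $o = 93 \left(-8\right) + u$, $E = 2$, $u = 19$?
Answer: $-1450$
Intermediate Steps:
$o = -725$ ($o = 93 \left(-8\right) + 19 = -744 + 19 = -725$)
$o E = \left(-725\right) 2 = -1450$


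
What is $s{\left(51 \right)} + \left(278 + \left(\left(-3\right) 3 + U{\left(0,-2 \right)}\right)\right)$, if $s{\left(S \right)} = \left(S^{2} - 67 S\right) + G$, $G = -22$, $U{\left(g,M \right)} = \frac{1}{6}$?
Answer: $- \frac{3413}{6} \approx -568.83$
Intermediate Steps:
$U{\left(g,M \right)} = \frac{1}{6}$
$s{\left(S \right)} = -22 + S^{2} - 67 S$ ($s{\left(S \right)} = \left(S^{2} - 67 S\right) - 22 = -22 + S^{2} - 67 S$)
$s{\left(51 \right)} + \left(278 + \left(\left(-3\right) 3 + U{\left(0,-2 \right)}\right)\right) = \left(-22 + 51^{2} - 3417\right) + \left(278 + \left(\left(-3\right) 3 + \frac{1}{6}\right)\right) = \left(-22 + 2601 - 3417\right) + \left(278 + \left(-9 + \frac{1}{6}\right)\right) = -838 + \left(278 - \frac{53}{6}\right) = -838 + \frac{1615}{6} = - \frac{3413}{6}$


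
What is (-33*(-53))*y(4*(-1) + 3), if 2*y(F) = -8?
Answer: -6996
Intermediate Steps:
y(F) = -4 (y(F) = (½)*(-8) = -4)
(-33*(-53))*y(4*(-1) + 3) = -33*(-53)*(-4) = 1749*(-4) = -6996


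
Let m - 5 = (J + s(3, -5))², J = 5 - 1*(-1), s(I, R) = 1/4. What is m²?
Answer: 497025/256 ≈ 1941.5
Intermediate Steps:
s(I, R) = ¼
J = 6 (J = 5 + 1 = 6)
m = 705/16 (m = 5 + (6 + ¼)² = 5 + (25/4)² = 5 + 625/16 = 705/16 ≈ 44.063)
m² = (705/16)² = 497025/256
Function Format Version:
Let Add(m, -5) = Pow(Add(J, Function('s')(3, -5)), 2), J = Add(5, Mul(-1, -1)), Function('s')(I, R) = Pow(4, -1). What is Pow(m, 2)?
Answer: Rational(497025, 256) ≈ 1941.5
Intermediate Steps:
Function('s')(I, R) = Rational(1, 4)
J = 6 (J = Add(5, 1) = 6)
m = Rational(705, 16) (m = Add(5, Pow(Add(6, Rational(1, 4)), 2)) = Add(5, Pow(Rational(25, 4), 2)) = Add(5, Rational(625, 16)) = Rational(705, 16) ≈ 44.063)
Pow(m, 2) = Pow(Rational(705, 16), 2) = Rational(497025, 256)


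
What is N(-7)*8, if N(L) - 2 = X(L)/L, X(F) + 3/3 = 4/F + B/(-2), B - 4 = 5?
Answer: 1124/49 ≈ 22.939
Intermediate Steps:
B = 9 (B = 4 + 5 = 9)
X(F) = -11/2 + 4/F (X(F) = -1 + (4/F + 9/(-2)) = -1 + (4/F + 9*(-1/2)) = -1 + (4/F - 9/2) = -1 + (-9/2 + 4/F) = -11/2 + 4/F)
N(L) = 2 + (-11/2 + 4/L)/L
N(-7)*8 = (2 + 4/(-7)**2 - 11/2/(-7))*8 = (2 + 4*(1/49) - 11/2*(-1/7))*8 = (2 + 4/49 + 11/14)*8 = (281/98)*8 = 1124/49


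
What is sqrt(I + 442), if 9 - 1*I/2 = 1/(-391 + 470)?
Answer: sqrt(2870702)/79 ≈ 21.447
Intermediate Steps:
I = 1420/79 (I = 18 - 2/(-391 + 470) = 18 - 2/79 = 1420/79 ≈ 17.975)
sqrt(I + 442) = sqrt(1420/79 + 442) = sqrt(36338/79) = sqrt(2870702)/79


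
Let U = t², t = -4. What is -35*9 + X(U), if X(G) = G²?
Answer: -59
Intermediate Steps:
U = 16 (U = (-4)² = 16)
-35*9 + X(U) = -35*9 + 16² = -315 + 256 = -59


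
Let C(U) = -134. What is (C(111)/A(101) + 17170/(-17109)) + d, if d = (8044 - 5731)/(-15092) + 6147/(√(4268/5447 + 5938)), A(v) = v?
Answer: -64768988209/26079111828 + 6147*√176202573638/32348554 ≈ 77.282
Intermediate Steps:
d = -2313/15092 + 6147*√176202573638/32348554 (d = 2313*(-1/15092) + 6147/(√(4268*(1/5447) + 5938)) = -2313/15092 + 6147/(√(4268/5447 + 5938)) = -2313/15092 + 6147/(√(32348554/5447)) = -2313/15092 + 6147/((√176202573638/5447)) = -2313/15092 + 6147*(√176202573638/32348554) = -2313/15092 + 6147*√176202573638/32348554 ≈ 79.612)
(C(111)/A(101) + 17170/(-17109)) + d = (-134/101 + 17170/(-17109)) + (-2313/15092 + 6147*√176202573638/32348554) = (-134*1/101 + 17170*(-1/17109)) + (-2313/15092 + 6147*√176202573638/32348554) = (-134/101 - 17170/17109) + (-2313/15092 + 6147*√176202573638/32348554) = -4026776/1728009 + (-2313/15092 + 6147*√176202573638/32348554) = -64768988209/26079111828 + 6147*√176202573638/32348554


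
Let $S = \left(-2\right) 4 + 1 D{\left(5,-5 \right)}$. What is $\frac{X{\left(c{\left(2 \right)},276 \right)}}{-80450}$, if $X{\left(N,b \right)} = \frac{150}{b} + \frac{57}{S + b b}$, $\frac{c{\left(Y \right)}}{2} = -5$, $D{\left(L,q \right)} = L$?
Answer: $- \frac{635649}{93964473700} \approx -6.7648 \cdot 10^{-6}$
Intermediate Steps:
$S = -3$ ($S = \left(-2\right) 4 + 1 \cdot 5 = -8 + 5 = -3$)
$c{\left(Y \right)} = -10$ ($c{\left(Y \right)} = 2 \left(-5\right) = -10$)
$X{\left(N,b \right)} = \frac{57}{-3 + b^{2}} + \frac{150}{b}$ ($X{\left(N,b \right)} = \frac{150}{b} + \frac{57}{-3 + b b} = \frac{150}{b} + \frac{57}{-3 + b^{2}} = \frac{57}{-3 + b^{2}} + \frac{150}{b}$)
$\frac{X{\left(c{\left(2 \right)},276 \right)}}{-80450} = \frac{3 \cdot \frac{1}{276} \frac{1}{-3 + 276^{2}} \left(-150 + 19 \cdot 276 + 50 \cdot 276^{2}\right)}{-80450} = 3 \cdot \frac{1}{276} \frac{1}{-3 + 76176} \left(-150 + 5244 + 50 \cdot 76176\right) \left(- \frac{1}{80450}\right) = 3 \cdot \frac{1}{276} \cdot \frac{1}{76173} \left(-150 + 5244 + 3808800\right) \left(- \frac{1}{80450}\right) = 3 \cdot \frac{1}{276} \cdot \frac{1}{76173} \cdot 3813894 \left(- \frac{1}{80450}\right) = \frac{635649}{1167986} \left(- \frac{1}{80450}\right) = - \frac{635649}{93964473700}$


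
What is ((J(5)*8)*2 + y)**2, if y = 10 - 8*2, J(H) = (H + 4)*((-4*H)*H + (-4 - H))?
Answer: 246552804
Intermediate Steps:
J(H) = (4 + H)*(-4 - H - 4*H**2) (J(H) = (4 + H)*(-4*H**2 + (-4 - H)) = (4 + H)*(-4 - H - 4*H**2))
y = -6 (y = 10 - 16 = -6)
((J(5)*8)*2 + y)**2 = (((-16 - 17*5**2 - 8*5 - 4*5**3)*8)*2 - 6)**2 = (((-16 - 17*25 - 40 - 4*125)*8)*2 - 6)**2 = (((-16 - 425 - 40 - 500)*8)*2 - 6)**2 = (-981*8*2 - 6)**2 = (-7848*2 - 6)**2 = (-15696 - 6)**2 = (-15702)**2 = 246552804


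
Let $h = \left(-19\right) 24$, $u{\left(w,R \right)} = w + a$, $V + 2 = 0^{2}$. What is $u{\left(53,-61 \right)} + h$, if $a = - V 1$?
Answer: $-401$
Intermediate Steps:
$V = -2$ ($V = -2 + 0^{2} = -2 + 0 = -2$)
$a = 2$ ($a = \left(-1\right) \left(-2\right) 1 = 2 \cdot 1 = 2$)
$u{\left(w,R \right)} = 2 + w$ ($u{\left(w,R \right)} = w + 2 = 2 + w$)
$h = -456$
$u{\left(53,-61 \right)} + h = \left(2 + 53\right) - 456 = 55 - 456 = -401$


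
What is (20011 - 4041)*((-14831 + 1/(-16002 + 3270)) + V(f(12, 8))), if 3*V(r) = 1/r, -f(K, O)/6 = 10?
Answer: -2261691726616/9549 ≈ -2.3685e+8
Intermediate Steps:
f(K, O) = -60 (f(K, O) = -6*10 = -60)
V(r) = 1/(3*r)
(20011 - 4041)*((-14831 + 1/(-16002 + 3270)) + V(f(12, 8))) = (20011 - 4041)*((-14831 + 1/(-16002 + 3270)) + (⅓)/(-60)) = 15970*((-14831 + 1/(-12732)) + (⅓)*(-1/60)) = 15970*((-14831 - 1/12732) - 1/180) = 15970*(-188828293/12732 - 1/180) = 15970*(-708106364/47745) = -2261691726616/9549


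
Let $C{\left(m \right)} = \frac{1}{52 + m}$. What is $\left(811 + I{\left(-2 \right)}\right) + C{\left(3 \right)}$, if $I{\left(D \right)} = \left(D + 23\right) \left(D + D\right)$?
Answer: $\frac{39986}{55} \approx 727.02$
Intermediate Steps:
$I{\left(D \right)} = 2 D \left(23 + D\right)$ ($I{\left(D \right)} = \left(23 + D\right) 2 D = 2 D \left(23 + D\right)$)
$\left(811 + I{\left(-2 \right)}\right) + C{\left(3 \right)} = \left(811 + 2 \left(-2\right) \left(23 - 2\right)\right) + \frac{1}{52 + 3} = \left(811 + 2 \left(-2\right) 21\right) + \frac{1}{55} = \left(811 - 84\right) + \frac{1}{55} = 727 + \frac{1}{55} = \frac{39986}{55}$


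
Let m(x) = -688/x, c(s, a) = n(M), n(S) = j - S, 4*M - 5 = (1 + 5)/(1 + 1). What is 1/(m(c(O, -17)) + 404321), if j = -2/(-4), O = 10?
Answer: 3/1214339 ≈ 2.4705e-6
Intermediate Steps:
j = ½ (j = -2*(-¼) = ½ ≈ 0.50000)
M = 2 (M = 5/4 + ((1 + 5)/(1 + 1))/4 = 5/4 + (6/2)/4 = 5/4 + (6*(½))/4 = 5/4 + (¼)*3 = 5/4 + ¾ = 2)
n(S) = ½ - S
c(s, a) = -3/2 (c(s, a) = ½ - 1*2 = ½ - 2 = -3/2)
1/(m(c(O, -17)) + 404321) = 1/(-688/(-3/2) + 404321) = 1/(-688*(-⅔) + 404321) = 1/(1376/3 + 404321) = 1/(1214339/3) = 3/1214339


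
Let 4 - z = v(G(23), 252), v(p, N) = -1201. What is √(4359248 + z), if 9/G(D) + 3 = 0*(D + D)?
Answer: √4360453 ≈ 2088.2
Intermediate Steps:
G(D) = -3 (G(D) = 9/(-3 + 0*(D + D)) = 9/(-3 + 0*(2*D)) = 9/(-3 + 0) = 9/(-3) = 9*(-⅓) = -3)
z = 1205 (z = 4 - 1*(-1201) = 4 + 1201 = 1205)
√(4359248 + z) = √(4359248 + 1205) = √4360453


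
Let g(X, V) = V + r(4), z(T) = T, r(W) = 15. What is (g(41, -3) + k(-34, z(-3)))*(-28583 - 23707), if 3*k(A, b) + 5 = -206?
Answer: 3050250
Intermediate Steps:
g(X, V) = 15 + V (g(X, V) = V + 15 = 15 + V)
k(A, b) = -211/3 (k(A, b) = -5/3 + (⅓)*(-206) = -5/3 - 206/3 = -211/3)
(g(41, -3) + k(-34, z(-3)))*(-28583 - 23707) = ((15 - 3) - 211/3)*(-28583 - 23707) = (12 - 211/3)*(-52290) = -175/3*(-52290) = 3050250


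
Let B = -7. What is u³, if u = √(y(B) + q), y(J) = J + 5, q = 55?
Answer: 53*√53 ≈ 385.85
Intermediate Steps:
y(J) = 5 + J
u = √53 (u = √((5 - 7) + 55) = √(-2 + 55) = √53 ≈ 7.2801)
u³ = (√53)³ = 53*√53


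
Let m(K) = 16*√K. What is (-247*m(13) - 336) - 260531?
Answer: -260867 - 3952*√13 ≈ -2.7512e+5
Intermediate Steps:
(-247*m(13) - 336) - 260531 = (-3952*√13 - 336) - 260531 = (-336 - 3952*√13) - 260531 = -260867 - 3952*√13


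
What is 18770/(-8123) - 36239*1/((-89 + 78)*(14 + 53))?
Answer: 280535907/5986651 ≈ 46.860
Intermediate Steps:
18770/(-8123) - 36239*1/((-89 + 78)*(14 + 53)) = 18770*(-1/8123) - 36239/((-11*67)) = -18770/8123 - 36239/(-737) = -18770/8123 - 36239*(-1/737) = -18770/8123 + 36239/737 = 280535907/5986651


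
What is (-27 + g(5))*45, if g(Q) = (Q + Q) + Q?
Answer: -540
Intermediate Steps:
g(Q) = 3*Q (g(Q) = 2*Q + Q = 3*Q)
(-27 + g(5))*45 = (-27 + 3*5)*45 = (-27 + 15)*45 = -12*45 = -540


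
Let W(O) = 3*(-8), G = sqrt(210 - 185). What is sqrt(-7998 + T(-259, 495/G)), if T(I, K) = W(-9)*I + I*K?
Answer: 3*I*sqrt(3047) ≈ 165.6*I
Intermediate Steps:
G = 5 (G = sqrt(25) = 5)
W(O) = -24
T(I, K) = -24*I + I*K
sqrt(-7998 + T(-259, 495/G)) = sqrt(-7998 - 259*(-24 + 495/5)) = sqrt(-7998 - 259*(-24 + 495*(1/5))) = sqrt(-7998 - 259*(-24 + 99)) = sqrt(-7998 - 259*75) = sqrt(-7998 - 19425) = sqrt(-27423) = 3*I*sqrt(3047)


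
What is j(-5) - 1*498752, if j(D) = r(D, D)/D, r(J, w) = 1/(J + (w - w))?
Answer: -12468799/25 ≈ -4.9875e+5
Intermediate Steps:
r(J, w) = 1/J (r(J, w) = 1/(J + 0) = 1/J)
j(D) = D**(-2) (j(D) = 1/(D*D) = D**(-2))
j(-5) - 1*498752 = (-5)**(-2) - 1*498752 = 1/25 - 498752 = -12468799/25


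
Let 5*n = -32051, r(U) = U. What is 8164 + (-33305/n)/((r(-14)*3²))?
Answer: 32969543339/4038426 ≈ 8164.0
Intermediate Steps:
n = -32051/5 (n = (⅕)*(-32051) = -32051/5 ≈ -6410.2)
8164 + (-33305/n)/((r(-14)*3²)) = 8164 + (-33305/(-32051/5))/((-14*3²)) = 8164 + (-33305*(-5/32051))/((-14*9)) = 8164 + (166525/32051)/(-126) = 8164 + (166525/32051)*(-1/126) = 8164 - 166525/4038426 = 32969543339/4038426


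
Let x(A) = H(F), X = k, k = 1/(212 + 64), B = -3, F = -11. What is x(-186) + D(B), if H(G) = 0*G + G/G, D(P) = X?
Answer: 277/276 ≈ 1.0036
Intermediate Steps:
k = 1/276 ≈ 0.0036232
X = 1/276 ≈ 0.0036232
D(P) = 1/276
H(G) = 1 (H(G) = 0 + 1 = 1)
x(A) = 1
x(-186) + D(B) = 1 + 1/276 = 277/276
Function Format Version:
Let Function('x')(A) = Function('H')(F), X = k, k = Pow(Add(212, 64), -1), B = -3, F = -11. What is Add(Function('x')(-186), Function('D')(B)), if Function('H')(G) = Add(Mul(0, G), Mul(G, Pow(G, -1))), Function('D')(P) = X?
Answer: Rational(277, 276) ≈ 1.0036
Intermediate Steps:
k = Rational(1, 276) (k = Pow(276, -1) = Rational(1, 276) ≈ 0.0036232)
X = Rational(1, 276) ≈ 0.0036232
Function('D')(P) = Rational(1, 276)
Function('H')(G) = 1 (Function('H')(G) = Add(0, 1) = 1)
Function('x')(A) = 1
Add(Function('x')(-186), Function('D')(B)) = Add(1, Rational(1, 276)) = Rational(277, 276)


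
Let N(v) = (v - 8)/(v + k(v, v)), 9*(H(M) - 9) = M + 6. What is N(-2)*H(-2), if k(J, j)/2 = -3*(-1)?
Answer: -425/18 ≈ -23.611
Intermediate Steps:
k(J, j) = 6 (k(J, j) = 2*(-3*(-1)) = 2*3 = 6)
H(M) = 29/3 + M/9 (H(M) = 9 + (M + 6)/9 = 9 + (6 + M)/9 = 9 + (⅔ + M/9) = 29/3 + M/9)
N(v) = (-8 + v)/(6 + v) (N(v) = (v - 8)/(v + 6) = (-8 + v)/(6 + v))
N(-2)*H(-2) = ((-8 - 2)/(6 - 2))*(29/3 + (⅑)*(-2)) = (-10/4)*(29/3 - 2/9) = ((¼)*(-10))*(85/9) = -5/2*85/9 = -425/18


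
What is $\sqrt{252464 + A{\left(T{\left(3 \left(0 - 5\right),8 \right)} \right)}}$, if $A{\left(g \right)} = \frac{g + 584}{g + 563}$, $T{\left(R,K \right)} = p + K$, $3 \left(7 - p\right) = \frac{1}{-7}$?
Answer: $\frac{2 \sqrt{9300516617391}}{12139} \approx 502.46$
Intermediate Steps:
$p = \frac{148}{21}$ ($p = 7 - \frac{1}{3 \left(-7\right)} = 7 - - \frac{1}{21} = 7 + \frac{1}{21} = \frac{148}{21} \approx 7.0476$)
$T{\left(R,K \right)} = \frac{148}{21} + K$
$A{\left(g \right)} = \frac{584 + g}{563 + g}$
$\sqrt{252464 + A{\left(T{\left(3 \left(0 - 5\right),8 \right)} \right)}} = \sqrt{252464 + \frac{584 + \left(\frac{148}{21} + 8\right)}{563 + \left(\frac{148}{21} + 8\right)}} = \sqrt{252464 + \frac{584 + \frac{316}{21}}{563 + \frac{316}{21}}} = \sqrt{252464 + \frac{1}{\frac{12139}{21}} \cdot \frac{12580}{21}} = \sqrt{252464 + \frac{21}{12139} \cdot \frac{12580}{21}} = \sqrt{252464 + \frac{12580}{12139}} = \sqrt{\frac{3064673076}{12139}} = \frac{2 \sqrt{9300516617391}}{12139}$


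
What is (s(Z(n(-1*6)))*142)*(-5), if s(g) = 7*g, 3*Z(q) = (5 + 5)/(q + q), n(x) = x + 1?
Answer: 4970/3 ≈ 1656.7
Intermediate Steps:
n(x) = 1 + x
Z(q) = 5/(3*q) (Z(q) = ((5 + 5)/(q + q))/3 = (10/((2*q)))/3 = (10*(1/(2*q)))/3 = (5/q)/3 = 5/(3*q))
(s(Z(n(-1*6)))*142)*(-5) = ((7*(5/(3*(1 - 1*6))))*142)*(-5) = ((7*(5/(3*(1 - 6))))*142)*(-5) = ((7*((5/3)/(-5)))*142)*(-5) = ((7*((5/3)*(-⅕)))*142)*(-5) = ((7*(-⅓))*142)*(-5) = -7/3*142*(-5) = -994/3*(-5) = 4970/3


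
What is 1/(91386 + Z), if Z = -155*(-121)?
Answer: 1/110141 ≈ 9.0793e-6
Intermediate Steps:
Z = 18755
1/(91386 + Z) = 1/(91386 + 18755) = 1/110141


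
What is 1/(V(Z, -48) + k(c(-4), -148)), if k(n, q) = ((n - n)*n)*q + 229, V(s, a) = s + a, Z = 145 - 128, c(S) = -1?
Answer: 1/198 ≈ 0.0050505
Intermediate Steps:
Z = 17
V(s, a) = a + s
k(n, q) = 229 (k(n, q) = (0*n)*q + 229 = 0*q + 229 = 0 + 229 = 229)
1/(V(Z, -48) + k(c(-4), -148)) = 1/((-48 + 17) + 229) = 1/(-31 + 229) = 1/198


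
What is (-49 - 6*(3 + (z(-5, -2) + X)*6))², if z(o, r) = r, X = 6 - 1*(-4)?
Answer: 126025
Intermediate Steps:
X = 10 (X = 6 + 4 = 10)
(-49 - 6*(3 + (z(-5, -2) + X)*6))² = (-49 - 6*(3 + (-2 + 10)*6))² = (-49 - 6*(3 + 8*6))² = (-49 - 6*(3 + 48))² = (-49 - 6*51)² = (-49 - 306)² = (-355)² = 126025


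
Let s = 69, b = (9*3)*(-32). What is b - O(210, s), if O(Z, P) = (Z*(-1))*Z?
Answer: 43236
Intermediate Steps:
b = -864 (b = 27*(-32) = -864)
O(Z, P) = -Z**2 (O(Z, P) = (-Z)*Z = -Z**2)
b - O(210, s) = -864 - (-1)*210**2 = -864 - (-1)*44100 = -864 - 1*(-44100) = -864 + 44100 = 43236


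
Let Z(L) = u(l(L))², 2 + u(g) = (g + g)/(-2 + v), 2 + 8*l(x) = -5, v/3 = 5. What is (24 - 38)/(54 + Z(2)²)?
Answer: -14623232/78090615 ≈ -0.18726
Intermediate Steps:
v = 15 (v = 3*5 = 15)
l(x) = -7/8 (l(x) = -¼ + (⅛)*(-5) = -¼ - 5/8 = -7/8)
u(g) = -2 + 2*g/13 (u(g) = -2 + (g + g)/(-2 + 15) = -2 + (2*g)/13 = -2 + (2*g)*(1/13) = -2 + 2*g/13)
Z(L) = 12321/2704 (Z(L) = (-2 + (2/13)*(-7/8))² = (-2 - 7/52)² = (-111/52)² = 12321/2704)
(24 - 38)/(54 + Z(2)²) = (24 - 38)/(54 + (12321/2704)²) = -14/(54 + 151807041/7311616) = -14/546634305/7311616 = -14*7311616/546634305 = -14623232/78090615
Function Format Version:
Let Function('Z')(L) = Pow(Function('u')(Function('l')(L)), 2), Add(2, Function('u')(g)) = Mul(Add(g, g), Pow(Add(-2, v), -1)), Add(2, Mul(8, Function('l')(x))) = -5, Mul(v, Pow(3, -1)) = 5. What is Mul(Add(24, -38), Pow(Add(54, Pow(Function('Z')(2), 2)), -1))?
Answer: Rational(-14623232, 78090615) ≈ -0.18726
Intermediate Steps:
v = 15 (v = Mul(3, 5) = 15)
Function('l')(x) = Rational(-7, 8) (Function('l')(x) = Add(Rational(-1, 4), Mul(Rational(1, 8), -5)) = Add(Rational(-1, 4), Rational(-5, 8)) = Rational(-7, 8))
Function('u')(g) = Add(-2, Mul(Rational(2, 13), g)) (Function('u')(g) = Add(-2, Mul(Add(g, g), Pow(Add(-2, 15), -1))) = Add(-2, Mul(Mul(2, g), Pow(13, -1))) = Add(-2, Mul(Mul(2, g), Rational(1, 13))) = Add(-2, Mul(Rational(2, 13), g)))
Function('Z')(L) = Rational(12321, 2704) (Function('Z')(L) = Pow(Add(-2, Mul(Rational(2, 13), Rational(-7, 8))), 2) = Pow(Add(-2, Rational(-7, 52)), 2) = Pow(Rational(-111, 52), 2) = Rational(12321, 2704))
Mul(Add(24, -38), Pow(Add(54, Pow(Function('Z')(2), 2)), -1)) = Mul(Add(24, -38), Pow(Add(54, Pow(Rational(12321, 2704), 2)), -1)) = Mul(-14, Pow(Add(54, Rational(151807041, 7311616)), -1)) = Mul(-14, Pow(Rational(546634305, 7311616), -1)) = Mul(-14, Rational(7311616, 546634305)) = Rational(-14623232, 78090615)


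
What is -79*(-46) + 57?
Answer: 3691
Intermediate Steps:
-79*(-46) + 57 = 3634 + 57 = 3691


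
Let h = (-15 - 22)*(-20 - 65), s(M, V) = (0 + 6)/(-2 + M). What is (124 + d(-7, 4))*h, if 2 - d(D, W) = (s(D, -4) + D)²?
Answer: 1902725/9 ≈ 2.1141e+5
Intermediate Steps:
s(M, V) = 6/(-2 + M)
d(D, W) = 2 - (D + 6/(-2 + D))² (d(D, W) = 2 - (6/(-2 + D) + D)² = 2 - (D + 6/(-2 + D))²)
h = 3145 (h = -37*(-85) = 3145)
(124 + d(-7, 4))*h = (124 + (2 - (-7 + 6/(-2 - 7))²))*3145 = (124 + (2 - (-7 + 6/(-9))²))*3145 = (124 + (2 - (-7 + 6*(-⅑))²))*3145 = (124 + (2 - (-7 - ⅔)²))*3145 = (124 + (2 - (-23/3)²))*3145 = (124 + (2 - 1*529/9))*3145 = (124 + (2 - 529/9))*3145 = (124 - 511/9)*3145 = (605/9)*3145 = 1902725/9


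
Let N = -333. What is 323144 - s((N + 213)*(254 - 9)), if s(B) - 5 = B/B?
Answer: 323138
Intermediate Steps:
s(B) = 6 (s(B) = 5 + B/B = 5 + 1 = 6)
323144 - s((N + 213)*(254 - 9)) = 323144 - 1*6 = 323144 - 6 = 323138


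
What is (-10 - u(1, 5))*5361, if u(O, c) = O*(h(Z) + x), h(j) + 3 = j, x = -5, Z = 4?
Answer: -32166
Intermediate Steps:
h(j) = -3 + j
u(O, c) = -4*O (u(O, c) = O*((-3 + 4) - 5) = O*(1 - 5) = O*(-4) = -4*O)
(-10 - u(1, 5))*5361 = (-10 - (-4))*5361 = (-10 - 1*(-4))*5361 = (-10 + 4)*5361 = -6*5361 = -32166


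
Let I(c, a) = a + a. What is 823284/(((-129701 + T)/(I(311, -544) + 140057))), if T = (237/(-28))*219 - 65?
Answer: -3203506717488/3685351 ≈ -8.6925e+5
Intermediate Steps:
I(c, a) = 2*a
T = -53723/28 (T = (237*(-1/28))*219 - 65 = -237/28*219 - 65 = -51903/28 - 65 = -53723/28 ≈ -1918.7)
823284/(((-129701 + T)/(I(311, -544) + 140057))) = 823284/(((-129701 - 53723/28)/(2*(-544) + 140057))) = 823284/((-3685351/(28*(-1088 + 140057)))) = 823284/((-3685351/28/138969)) = 823284/((-3685351/28*1/138969)) = 823284/(-3685351/3891132) = 823284*(-3891132/3685351) = -3203506717488/3685351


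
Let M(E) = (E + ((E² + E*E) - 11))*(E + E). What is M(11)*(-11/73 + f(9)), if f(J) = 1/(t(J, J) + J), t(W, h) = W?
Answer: -332750/657 ≈ -506.47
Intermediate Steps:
f(J) = 1/(2*J) (f(J) = 1/(J + J) = 1/(2*J))
M(E) = 2*E*(-11 + E + 2*E²) (M(E) = (E + ((E² + E²) - 11))*(2*E) = (E + (2*E² - 11))*(2*E) = (E + (-11 + 2*E²))*(2*E) = (-11 + E + 2*E²)*(2*E) = 2*E*(-11 + E + 2*E²))
M(11)*(-11/73 + f(9)) = (2*11*(-11 + 11 + 2*11²))*(-11/73 + (½)/9) = (2*11*(-11 + 11 + 2*121))*(-11*1/73 + (½)*(⅑)) = (2*11*(-11 + 11 + 242))*(-11/73 + 1/18) = (2*11*242)*(-125/1314) = 5324*(-125/1314) = -332750/657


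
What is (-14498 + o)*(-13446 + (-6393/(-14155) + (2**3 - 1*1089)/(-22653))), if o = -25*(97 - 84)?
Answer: 2366927310681594/11876045 ≈ 1.9930e+8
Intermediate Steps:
o = -325 (o = -25*13 = -325)
(-14498 + o)*(-13446 + (-6393/(-14155) + (2**3 - 1*1089)/(-22653))) = (-14498 - 325)*(-13446 + (-6393/(-14155) + (2**3 - 1*1089)/(-22653))) = -14823*(-13446 + (-6393*(-1/14155) + (8 - 1089)*(-1/22653))) = -14823*(-13446 + (6393/14155 - 1081*(-1/22653))) = -14823*(-13446 + (6393/14155 + 1081/22653)) = -14823*(-13446 + 160122184/320653215) = -14823*(-4311343006706/320653215) = 2366927310681594/11876045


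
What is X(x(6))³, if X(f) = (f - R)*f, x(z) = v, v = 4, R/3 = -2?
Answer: 64000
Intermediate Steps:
R = -6 (R = 3*(-2) = -6)
x(z) = 4
X(f) = f*(6 + f) (X(f) = (f - 1*(-6))*f = (f + 6)*f = (6 + f)*f = f*(6 + f))
X(x(6))³ = (4*(6 + 4))³ = (4*10)³ = 40³ = 64000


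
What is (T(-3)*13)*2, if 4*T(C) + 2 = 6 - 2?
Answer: 13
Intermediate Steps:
T(C) = 1/2 (T(C) = -1/2 + (6 - 2)/4 = -1/2 + (1/4)*4 = -1/2 + 1 = 1/2)
(T(-3)*13)*2 = ((1/2)*13)*2 = (13/2)*2 = 13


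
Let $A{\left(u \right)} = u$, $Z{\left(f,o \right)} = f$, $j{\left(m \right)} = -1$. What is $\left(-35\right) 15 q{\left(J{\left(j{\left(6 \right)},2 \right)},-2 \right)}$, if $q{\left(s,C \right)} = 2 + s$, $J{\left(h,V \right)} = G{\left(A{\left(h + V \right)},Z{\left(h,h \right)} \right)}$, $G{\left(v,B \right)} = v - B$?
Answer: $-2100$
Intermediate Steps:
$J{\left(h,V \right)} = V$ ($J{\left(h,V \right)} = \left(h + V\right) - h = \left(V + h\right) - h = V$)
$\left(-35\right) 15 q{\left(J{\left(j{\left(6 \right)},2 \right)},-2 \right)} = \left(-35\right) 15 \left(2 + 2\right) = \left(-525\right) 4 = -2100$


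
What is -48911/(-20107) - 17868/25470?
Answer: 147748549/85354215 ≈ 1.7310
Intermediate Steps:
-48911/(-20107) - 17868/25470 = -48911*(-1/20107) - 17868*1/25470 = 48911/20107 - 2978/4245 = 147748549/85354215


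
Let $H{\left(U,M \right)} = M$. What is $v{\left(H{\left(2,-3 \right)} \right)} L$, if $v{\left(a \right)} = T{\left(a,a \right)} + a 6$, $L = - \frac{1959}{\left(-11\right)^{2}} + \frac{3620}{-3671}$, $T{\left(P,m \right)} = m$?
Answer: $\frac{160219689}{444191} \approx 360.7$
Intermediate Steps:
$L = - \frac{7629509}{444191}$ ($L = - \frac{1959}{121} + 3620 \left(- \frac{1}{3671}\right) = \left(-1959\right) \frac{1}{121} - \frac{3620}{3671} = - \frac{1959}{121} - \frac{3620}{3671} = - \frac{7629509}{444191} \approx -17.176$)
$v{\left(a \right)} = 7 a$ ($v{\left(a \right)} = a + a 6 = a + 6 a = 7 a$)
$v{\left(H{\left(2,-3 \right)} \right)} L = 7 \left(-3\right) \left(- \frac{7629509}{444191}\right) = \left(-21\right) \left(- \frac{7629509}{444191}\right) = \frac{160219689}{444191}$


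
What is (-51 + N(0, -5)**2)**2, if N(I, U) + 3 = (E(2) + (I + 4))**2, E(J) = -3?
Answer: 2209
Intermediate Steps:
N(I, U) = -3 + (1 + I)**2 (N(I, U) = -3 + (-3 + (I + 4))**2 = -3 + (-3 + (4 + I))**2 = -3 + (1 + I)**2)
(-51 + N(0, -5)**2)**2 = (-51 + (-3 + (1 + 0)**2)**2)**2 = (-51 + (-3 + 1**2)**2)**2 = (-51 + (-3 + 1)**2)**2 = (-51 + (-2)**2)**2 = (-51 + 4)**2 = (-47)**2 = 2209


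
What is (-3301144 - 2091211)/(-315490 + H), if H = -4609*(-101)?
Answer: -5392355/150019 ≈ -35.944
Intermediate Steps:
H = 465509
(-3301144 - 2091211)/(-315490 + H) = (-3301144 - 2091211)/(-315490 + 465509) = -5392355/150019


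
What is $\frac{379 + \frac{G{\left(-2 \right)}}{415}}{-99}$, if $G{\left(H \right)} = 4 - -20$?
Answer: $- \frac{157309}{41085} \approx -3.8289$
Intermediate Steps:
$G{\left(H \right)} = 24$ ($G{\left(H \right)} = 4 + 20 = 24$)
$\frac{379 + \frac{G{\left(-2 \right)}}{415}}{-99} = \frac{379 + \frac{24}{415}}{-99} = - \frac{379 + 24 \cdot \frac{1}{415}}{99} = - \frac{379 + \frac{24}{415}}{99} = \left(- \frac{1}{99}\right) \frac{157309}{415} = - \frac{157309}{41085}$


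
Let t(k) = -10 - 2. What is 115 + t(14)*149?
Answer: -1673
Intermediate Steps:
t(k) = -12
115 + t(14)*149 = 115 - 12*149 = 115 - 1788 = -1673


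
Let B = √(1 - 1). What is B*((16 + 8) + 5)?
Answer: 0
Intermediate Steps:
B = 0 (B = √0 = 0)
B*((16 + 8) + 5) = 0*((16 + 8) + 5) = 0*(24 + 5) = 0*29 = 0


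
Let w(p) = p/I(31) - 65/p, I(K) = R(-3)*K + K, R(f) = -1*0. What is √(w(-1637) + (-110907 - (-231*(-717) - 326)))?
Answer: I*√711442752132110/50747 ≈ 525.61*I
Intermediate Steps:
R(f) = 0
I(K) = K (I(K) = 0*K + K = 0 + K = K)
w(p) = -65/p + p/31 (w(p) = p/31 - 65/p = -65/p + p/31)
√(w(-1637) + (-110907 - (-231*(-717) - 326))) = √((-65/(-1637) + (1/31)*(-1637)) + (-110907 - (-231*(-717) - 326))) = √((-65*(-1/1637) - 1637/31) + (-110907 - (165627 - 326))) = √((65/1637 - 1637/31) + (-110907 - 1*165301)) = √(-2677754/50747 + (-110907 - 165301)) = √(-2677754/50747 - 276208) = √(-14019405130/50747) = I*√711442752132110/50747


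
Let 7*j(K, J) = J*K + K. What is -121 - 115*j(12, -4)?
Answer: 3293/7 ≈ 470.43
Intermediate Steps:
j(K, J) = K/7 + J*K/7 (j(K, J) = (J*K + K)/7 = (K + J*K)/7 = K/7 + J*K/7)
-121 - 115*j(12, -4) = -121 - 115*12*(1 - 4)/7 = -121 - 115*12*(-3)/7 = -121 - 115*(-36/7) = -121 + 4140/7 = 3293/7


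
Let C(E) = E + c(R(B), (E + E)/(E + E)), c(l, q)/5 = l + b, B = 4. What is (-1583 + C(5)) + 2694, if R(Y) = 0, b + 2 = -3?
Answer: 1091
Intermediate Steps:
b = -5 (b = -2 - 3 = -5)
c(l, q) = -25 + 5*l (c(l, q) = 5*(l - 5) = 5*(-5 + l) = -25 + 5*l)
C(E) = -25 + E (C(E) = E + (-25 + 5*0) = E + (-25 + 0) = E - 25 = -25 + E)
(-1583 + C(5)) + 2694 = (-1583 + (-25 + 5)) + 2694 = (-1583 - 20) + 2694 = -1603 + 2694 = 1091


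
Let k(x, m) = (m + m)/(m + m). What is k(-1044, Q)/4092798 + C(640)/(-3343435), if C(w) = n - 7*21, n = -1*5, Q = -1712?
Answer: 625448731/13684004081130 ≈ 4.5707e-5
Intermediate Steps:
n = -5
k(x, m) = 1 (k(x, m) = (2*m)/((2*m)) = (2*m)*(1/(2*m)) = 1)
C(w) = -152 (C(w) = -5 - 7*21 = -5 - 147 = -152)
k(-1044, Q)/4092798 + C(640)/(-3343435) = 1/4092798 - 152/(-3343435) = 1*(1/4092798) - 152*(-1/3343435) = 1/4092798 + 152/3343435 = 625448731/13684004081130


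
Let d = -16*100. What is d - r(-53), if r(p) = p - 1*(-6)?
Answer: -1553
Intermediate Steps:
r(p) = 6 + p (r(p) = p + 6 = 6 + p)
d = -1600
d - r(-53) = -1600 - (6 - 53) = -1600 - 1*(-47) = -1600 + 47 = -1553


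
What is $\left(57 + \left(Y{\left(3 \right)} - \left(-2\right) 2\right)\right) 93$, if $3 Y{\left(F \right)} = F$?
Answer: $5766$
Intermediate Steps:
$Y{\left(F \right)} = \frac{F}{3}$
$\left(57 + \left(Y{\left(3 \right)} - \left(-2\right) 2\right)\right) 93 = \left(57 + \left(\frac{1}{3} \cdot 3 - \left(-2\right) 2\right)\right) 93 = \left(57 + \left(1 - -4\right)\right) 93 = \left(57 + \left(1 + 4\right)\right) 93 = \left(57 + 5\right) 93 = 62 \cdot 93 = 5766$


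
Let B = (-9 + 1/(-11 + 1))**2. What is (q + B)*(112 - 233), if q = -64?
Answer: -227601/100 ≈ -2276.0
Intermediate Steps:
B = 8281/100 (B = (-9 + 1/(-10))**2 = (-9 - 1/10)**2 = (-91/10)**2 = 8281/100 ≈ 82.810)
(q + B)*(112 - 233) = (-64 + 8281/100)*(112 - 233) = (1881/100)*(-121) = -227601/100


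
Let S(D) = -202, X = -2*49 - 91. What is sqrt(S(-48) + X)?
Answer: I*sqrt(391) ≈ 19.774*I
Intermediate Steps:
X = -189 (X = -98 - 91 = -189)
sqrt(S(-48) + X) = sqrt(-202 - 189) = sqrt(-391) = I*sqrt(391)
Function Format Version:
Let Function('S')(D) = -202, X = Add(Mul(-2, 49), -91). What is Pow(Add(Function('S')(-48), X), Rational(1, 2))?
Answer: Mul(I, Pow(391, Rational(1, 2))) ≈ Mul(19.774, I)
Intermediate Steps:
X = -189 (X = Add(-98, -91) = -189)
Pow(Add(Function('S')(-48), X), Rational(1, 2)) = Pow(Add(-202, -189), Rational(1, 2)) = Pow(-391, Rational(1, 2)) = Mul(I, Pow(391, Rational(1, 2)))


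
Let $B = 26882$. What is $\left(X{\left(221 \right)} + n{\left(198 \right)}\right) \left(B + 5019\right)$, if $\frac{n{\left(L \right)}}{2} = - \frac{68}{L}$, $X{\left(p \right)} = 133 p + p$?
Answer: $\frac{93524735918}{99} \approx 9.4469 \cdot 10^{8}$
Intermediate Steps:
$X{\left(p \right)} = 134 p$
$n{\left(L \right)} = - \frac{136}{L}$ ($n{\left(L \right)} = 2 \left(- \frac{68}{L}\right) = - \frac{136}{L}$)
$\left(X{\left(221 \right)} + n{\left(198 \right)}\right) \left(B + 5019\right) = \left(134 \cdot 221 - \frac{136}{198}\right) \left(26882 + 5019\right) = \left(29614 - \frac{68}{99}\right) 31901 = \frac{2931718}{99} \cdot 31901 = \frac{93524735918}{99}$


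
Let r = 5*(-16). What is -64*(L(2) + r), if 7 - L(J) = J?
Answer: 4800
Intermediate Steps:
r = -80
L(J) = 7 - J
-64*(L(2) + r) = -64*((7 - 1*2) - 80) = -64*((7 - 2) - 80) = -64*(5 - 80) = -64*(-75) = 4800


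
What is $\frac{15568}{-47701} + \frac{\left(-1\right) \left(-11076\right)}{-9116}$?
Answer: $- \frac{167563541}{108710579} \approx -1.5414$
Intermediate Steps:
$\frac{15568}{-47701} + \frac{\left(-1\right) \left(-11076\right)}{-9116} = 15568 \left(- \frac{1}{47701}\right) + 11076 \left(- \frac{1}{9116}\right) = - \frac{15568}{47701} - \frac{2769}{2279} = - \frac{167563541}{108710579}$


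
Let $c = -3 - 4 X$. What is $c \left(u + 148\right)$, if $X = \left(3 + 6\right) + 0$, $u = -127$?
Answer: $-819$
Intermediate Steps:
$X = 9$ ($X = 9 + 0 = 9$)
$c = -39$ ($c = -3 - 36 = -39$)
$c \left(u + 148\right) = - 39 \left(-127 + 148\right) = \left(-39\right) 21 = -819$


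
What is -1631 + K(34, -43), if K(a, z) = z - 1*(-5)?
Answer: -1669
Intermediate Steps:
K(a, z) = 5 + z (K(a, z) = z + 5 = 5 + z)
-1631 + K(34, -43) = -1631 + (5 - 43) = -1631 - 38 = -1669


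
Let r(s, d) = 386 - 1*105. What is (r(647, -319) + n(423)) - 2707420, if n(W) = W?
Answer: -2706716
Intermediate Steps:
r(s, d) = 281 (r(s, d) = 386 - 105 = 281)
(r(647, -319) + n(423)) - 2707420 = (281 + 423) - 2707420 = 704 - 2707420 = -2706716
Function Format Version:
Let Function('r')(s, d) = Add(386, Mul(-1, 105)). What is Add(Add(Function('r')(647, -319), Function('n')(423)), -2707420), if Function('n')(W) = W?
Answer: -2706716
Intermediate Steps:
Function('r')(s, d) = 281 (Function('r')(s, d) = Add(386, -105) = 281)
Add(Add(Function('r')(647, -319), Function('n')(423)), -2707420) = Add(Add(281, 423), -2707420) = Add(704, -2707420) = -2706716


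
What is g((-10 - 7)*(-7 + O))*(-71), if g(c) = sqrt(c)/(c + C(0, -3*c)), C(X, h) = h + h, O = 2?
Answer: 71*sqrt(85)/425 ≈ 1.5402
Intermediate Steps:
C(X, h) = 2*h
g(c) = -1/(5*sqrt(c)) (g(c) = sqrt(c)/(c + 2*(-3*c)) = sqrt(c)/(c - 6*c) = sqrt(c)/((-5*c)) = (-1/(5*c))*sqrt(c) = -1/(5*sqrt(c)))
g((-10 - 7)*(-7 + O))*(-71) = -sqrt(85)/85/5*(-71) = -sqrt(85)/425*(-71) = 71*sqrt(85)/425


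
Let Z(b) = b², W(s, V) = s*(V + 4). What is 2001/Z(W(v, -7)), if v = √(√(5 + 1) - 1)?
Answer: 667/15 + 667*√6/15 ≈ 153.39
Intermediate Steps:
v = √(-1 + √6) (v = √(√6 - 1) = √(-1 + √6) ≈ 1.2039)
W(s, V) = s*(4 + V)
2001/Z(W(v, -7)) = 2001/((√(-1 + √6)*(4 - 7))²) = 2001/((√(-1 + √6)*(-3))²) = 2001/((-3*√(-1 + √6))²) = 2001/(-9 + 9*√6)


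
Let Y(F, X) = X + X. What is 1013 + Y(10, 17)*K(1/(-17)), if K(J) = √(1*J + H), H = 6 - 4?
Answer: 1013 + 2*√561 ≈ 1060.4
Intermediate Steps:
Y(F, X) = 2*X
H = 2
K(J) = √(2 + J) (K(J) = √(1*J + 2) = √(J + 2) = √(2 + J))
1013 + Y(10, 17)*K(1/(-17)) = 1013 + (2*17)*√(2 + 1/(-17)) = 1013 + 34*√(2 - 1/17) = 1013 + 34*√(33/17) = 1013 + 34*(√561/17) = 1013 + 2*√561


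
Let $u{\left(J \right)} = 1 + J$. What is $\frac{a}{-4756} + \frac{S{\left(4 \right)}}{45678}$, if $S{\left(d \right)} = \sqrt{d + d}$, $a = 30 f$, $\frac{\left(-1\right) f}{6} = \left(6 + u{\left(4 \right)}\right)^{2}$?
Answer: $\frac{5445}{1189} + \frac{\sqrt{2}}{22839} \approx 4.5795$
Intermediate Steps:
$f = -726$ ($f = - 6 \left(6 + \left(1 + 4\right)\right)^{2} = - 6 \left(6 + 5\right)^{2} = - 6 \cdot 11^{2} = \left(-6\right) 121 = -726$)
$a = -21780$ ($a = 30 \left(-726\right) = -21780$)
$S{\left(d \right)} = \sqrt{2} \sqrt{d}$ ($S{\left(d \right)} = \sqrt{2 d} = \sqrt{2} \sqrt{d}$)
$\frac{a}{-4756} + \frac{S{\left(4 \right)}}{45678} = - \frac{21780}{-4756} + \frac{\sqrt{2} \sqrt{4}}{45678} = \left(-21780\right) \left(- \frac{1}{4756}\right) + \sqrt{2} \cdot 2 \cdot \frac{1}{45678} = \frac{5445}{1189} + 2 \sqrt{2} \cdot \frac{1}{45678} = \frac{5445}{1189} + \frac{\sqrt{2}}{22839}$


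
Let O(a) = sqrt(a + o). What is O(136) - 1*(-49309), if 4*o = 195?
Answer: 49309 + sqrt(739)/2 ≈ 49323.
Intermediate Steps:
o = 195/4 (o = (1/4)*195 = 195/4 ≈ 48.750)
O(a) = sqrt(195/4 + a) (O(a) = sqrt(a + 195/4) = sqrt(195/4 + a))
O(136) - 1*(-49309) = sqrt(195 + 4*136)/2 - 1*(-49309) = sqrt(195 + 544)/2 + 49309 = sqrt(739)/2 + 49309 = 49309 + sqrt(739)/2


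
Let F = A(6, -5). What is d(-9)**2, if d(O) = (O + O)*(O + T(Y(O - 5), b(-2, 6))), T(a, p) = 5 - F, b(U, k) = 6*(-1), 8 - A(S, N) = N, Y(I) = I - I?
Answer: 93636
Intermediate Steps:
Y(I) = 0
A(S, N) = 8 - N
F = 13 (F = 8 - 1*(-5) = 8 + 5 = 13)
b(U, k) = -6
T(a, p) = -8 (T(a, p) = 5 - 1*13 = 5 - 13 = -8)
d(O) = 2*O*(-8 + O) (d(O) = (O + O)*(O - 8) = (2*O)*(-8 + O) = 2*O*(-8 + O))
d(-9)**2 = (2*(-9)*(-8 - 9))**2 = (2*(-9)*(-17))**2 = 306**2 = 93636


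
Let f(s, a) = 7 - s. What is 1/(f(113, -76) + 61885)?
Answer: 1/61779 ≈ 1.6187e-5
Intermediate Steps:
1/(f(113, -76) + 61885) = 1/((7 - 1*113) + 61885) = 1/((7 - 113) + 61885) = 1/(-106 + 61885) = 1/61779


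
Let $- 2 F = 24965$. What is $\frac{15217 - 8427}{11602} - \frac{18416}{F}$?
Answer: $\frac{298418607}{144821965} \approx 2.0606$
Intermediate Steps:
$F = - \frac{24965}{2}$ ($F = \left(- \frac{1}{2}\right) 24965 = - \frac{24965}{2} \approx -12483.0$)
$\frac{15217 - 8427}{11602} - \frac{18416}{F} = \frac{15217 - 8427}{11602} - \frac{18416}{- \frac{24965}{2}} = 6790 \cdot \frac{1}{11602} - - \frac{36832}{24965} = \frac{3395}{5801} + \frac{36832}{24965} = \frac{298418607}{144821965}$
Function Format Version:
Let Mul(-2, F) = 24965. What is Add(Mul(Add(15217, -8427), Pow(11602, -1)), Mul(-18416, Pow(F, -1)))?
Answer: Rational(298418607, 144821965) ≈ 2.0606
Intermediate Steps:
F = Rational(-24965, 2) (F = Mul(Rational(-1, 2), 24965) = Rational(-24965, 2) ≈ -12483.)
Add(Mul(Add(15217, -8427), Pow(11602, -1)), Mul(-18416, Pow(F, -1))) = Add(Mul(Add(15217, -8427), Pow(11602, -1)), Mul(-18416, Pow(Rational(-24965, 2), -1))) = Add(Mul(6790, Rational(1, 11602)), Mul(-18416, Rational(-2, 24965))) = Add(Rational(3395, 5801), Rational(36832, 24965)) = Rational(298418607, 144821965)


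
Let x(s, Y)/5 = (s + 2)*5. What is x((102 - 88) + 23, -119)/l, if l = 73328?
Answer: 975/73328 ≈ 0.013296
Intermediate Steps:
x(s, Y) = 50 + 25*s (x(s, Y) = 5*((s + 2)*5) = 5*((2 + s)*5) = 5*(10 + 5*s) = 50 + 25*s)
x((102 - 88) + 23, -119)/l = (50 + 25*((102 - 88) + 23))/73328 = (50 + 25*(14 + 23))*(1/73328) = (50 + 25*37)*(1/73328) = (50 + 925)*(1/73328) = 975*(1/73328) = 975/73328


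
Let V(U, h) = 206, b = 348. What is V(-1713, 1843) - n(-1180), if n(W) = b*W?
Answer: 410846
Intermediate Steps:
n(W) = 348*W
V(-1713, 1843) - n(-1180) = 206 - 348*(-1180) = 206 - 1*(-410640) = 206 + 410640 = 410846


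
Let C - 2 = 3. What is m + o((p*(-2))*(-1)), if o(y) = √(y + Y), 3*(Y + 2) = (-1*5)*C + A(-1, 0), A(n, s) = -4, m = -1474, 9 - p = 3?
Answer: -1474 + √3/3 ≈ -1473.4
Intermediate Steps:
p = 6 (p = 9 - 1*3 = 9 - 3 = 6)
C = 5 (C = 2 + 3 = 5)
Y = -35/3 (Y = -2 + (-1*5*5 - 4)/3 = -2 + (-5*5 - 4)/3 = -2 + (-25 - 4)/3 = -2 + (⅓)*(-29) = -2 - 29/3 = -35/3 ≈ -11.667)
o(y) = √(-35/3 + y) (o(y) = √(y - 35/3) = √(-35/3 + y))
m + o((p*(-2))*(-1)) = -1474 + √(-105 + 9*((6*(-2))*(-1)))/3 = -1474 + √(-105 + 9*(-12*(-1)))/3 = -1474 + √(-105 + 9*12)/3 = -1474 + √(-105 + 108)/3 = -1474 + √3/3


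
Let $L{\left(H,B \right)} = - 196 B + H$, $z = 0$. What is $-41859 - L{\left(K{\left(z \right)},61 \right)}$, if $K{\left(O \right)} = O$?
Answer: $-29903$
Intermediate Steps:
$L{\left(H,B \right)} = H - 196 B$
$-41859 - L{\left(K{\left(z \right)},61 \right)} = -41859 - \left(0 - 11956\right) = -41859 - -11956 = -41859 + 11956 = -29903$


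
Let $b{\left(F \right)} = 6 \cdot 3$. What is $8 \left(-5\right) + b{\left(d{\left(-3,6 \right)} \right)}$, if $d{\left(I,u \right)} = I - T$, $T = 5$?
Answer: $-22$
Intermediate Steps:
$d{\left(I,u \right)} = -5 + I$ ($d{\left(I,u \right)} = I - 5 = -5 + I$)
$b{\left(F \right)} = 18$
$8 \left(-5\right) + b{\left(d{\left(-3,6 \right)} \right)} = 8 \left(-5\right) + 18 = -40 + 18 = -22$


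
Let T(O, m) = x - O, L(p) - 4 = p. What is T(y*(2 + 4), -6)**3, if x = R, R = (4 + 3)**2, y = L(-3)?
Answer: 79507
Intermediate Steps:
L(p) = 4 + p
y = 1 (y = 4 - 3 = 1)
R = 49 (R = 7**2 = 49)
x = 49
T(O, m) = 49 - O
T(y*(2 + 4), -6)**3 = (49 - (2 + 4))**3 = (49 - 6)**3 = 43**3 = 79507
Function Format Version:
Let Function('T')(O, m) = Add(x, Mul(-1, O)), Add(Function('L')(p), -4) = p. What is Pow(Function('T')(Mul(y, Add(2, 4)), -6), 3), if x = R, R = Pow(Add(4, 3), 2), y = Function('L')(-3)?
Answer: 79507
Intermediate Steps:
Function('L')(p) = Add(4, p)
y = 1 (y = Add(4, -3) = 1)
R = 49 (R = Pow(7, 2) = 49)
x = 49
Function('T')(O, m) = Add(49, Mul(-1, O))
Pow(Function('T')(Mul(y, Add(2, 4)), -6), 3) = Pow(Add(49, Mul(-1, Mul(1, Add(2, 4)))), 3) = Pow(Add(49, Mul(-1, Mul(1, 6))), 3) = Pow(Add(49, Mul(-1, 6)), 3) = Pow(Add(49, -6), 3) = Pow(43, 3) = 79507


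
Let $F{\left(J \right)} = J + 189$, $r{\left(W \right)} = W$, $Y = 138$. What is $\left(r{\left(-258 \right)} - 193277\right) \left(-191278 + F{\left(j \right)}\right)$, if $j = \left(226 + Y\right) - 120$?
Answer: $36935187075$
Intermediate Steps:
$j = 244$ ($j = \left(226 + 138\right) - 120 = 364 - 120 = 244$)
$F{\left(J \right)} = 189 + J$
$\left(r{\left(-258 \right)} - 193277\right) \left(-191278 + F{\left(j \right)}\right) = \left(-258 - 193277\right) \left(-191278 + \left(189 + 244\right)\right) = - 193535 \left(-191278 + 433\right) = \left(-193535\right) \left(-190845\right) = 36935187075$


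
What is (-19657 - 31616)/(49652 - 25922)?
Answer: -17091/7910 ≈ -2.1607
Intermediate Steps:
(-19657 - 31616)/(49652 - 25922) = -51273/23730 = -51273*1/23730 = -17091/7910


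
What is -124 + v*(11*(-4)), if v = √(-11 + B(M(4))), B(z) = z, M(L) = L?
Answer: -124 - 44*I*√7 ≈ -124.0 - 116.41*I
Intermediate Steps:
v = I*√7 (v = √(-11 + 4) = √(-7) = I*√7 ≈ 2.6458*I)
-124 + v*(11*(-4)) = -124 + (I*√7)*(11*(-4)) = -124 + (I*√7)*(-44) = -124 - 44*I*√7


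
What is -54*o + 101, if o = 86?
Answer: -4543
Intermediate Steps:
-54*o + 101 = -54*86 + 101 = -4644 + 101 = -4543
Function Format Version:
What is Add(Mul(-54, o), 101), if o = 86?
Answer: -4543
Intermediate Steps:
Add(Mul(-54, o), 101) = Add(Mul(-54, 86), 101) = Add(-4644, 101) = -4543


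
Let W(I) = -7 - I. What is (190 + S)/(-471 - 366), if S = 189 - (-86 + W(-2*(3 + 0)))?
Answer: -466/837 ≈ -0.55675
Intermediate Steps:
S = 276 (S = 189 - (-86 + (-7 - (-2)*(3 + 0))) = 189 - (-86 + (-7 - (-2)*3)) = 189 - (-86 + (-7 - 1*(-6))) = 189 - (-86 + (-7 + 6)) = 189 - (-86 - 1) = 189 - 1*(-87) = 189 + 87 = 276)
(190 + S)/(-471 - 366) = (190 + 276)/(-471 - 366) = 466/(-837) = 466*(-1/837) = -466/837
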